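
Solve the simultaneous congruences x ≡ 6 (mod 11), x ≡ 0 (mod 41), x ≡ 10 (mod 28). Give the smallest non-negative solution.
The moduli 11, 41, 28 are pairwise coprime, so by the CRT there is a unique solution mod 11·41·28 = 12628.
Solve by successive substitution. Start with x ≡ 6 (mod 11).
  Combine with x ≡ 0 (mod 41): write x = 6 + 11·t and require 6 + 11·t ≡ 0 (mod 41), i.e. 11·t ≡ 0 − 6 ≡ 35 (mod 41). Since 11^(−1) ≡ 15 (mod 41), t ≡ 15·35 ≡ 33 (mod 41). So x ≡ 6 + 11·33 = 369 (mod 451).
  Combine with x ≡ 10 (mod 28): write x = 369 + 451·t and require 369 + 451·t ≡ 10 (mod 28), i.e. 451·t ≡ 10 − 369 ≡ 5 (mod 28). Since 451^(−1) ≡ 19 (mod 28) (451 ≡ 3 (mod 28)), t ≡ 19·5 ≡ 11 (mod 28). So x ≡ 369 + 451·11 = 5330 (mod 12628).
Unique solution in [0, 12628): x = 5330.

Final answer: x ≡ 5330 (mod 12628); the representative in [0, 12628) is 5330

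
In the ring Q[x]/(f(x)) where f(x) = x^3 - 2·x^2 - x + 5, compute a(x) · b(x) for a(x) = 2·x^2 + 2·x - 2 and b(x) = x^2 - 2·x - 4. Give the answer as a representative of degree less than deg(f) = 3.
a · b ≡ -8·x^2 - 12·x - 2 (mod f(x))

First multiply in Q[x] without reducing: a · b = 2·x^4 - 2·x^3 - 14·x^2 - 4·x + 8. Now divide by f(x) = x^3 - 2·x^2 - x + 5, eliminating the leading term at each step:
  leading term 2·x^4: subtract (2·x)·f(x) = 2·x^4 - 4·x^3 - 2·x^2 + 10·x, leaving 2·x^3 - 12·x^2 - 14·x + 8
  leading term 2·x^3: subtract (2)·f(x) = 2·x^3 - 4·x^2 - 2·x + 10, leaving -8·x^2 - 12·x - 2
The degree is now < 3, so this is the remainder. Hence a · b ≡ -8·x^2 - 12·x - 2 in Q[x]/(f).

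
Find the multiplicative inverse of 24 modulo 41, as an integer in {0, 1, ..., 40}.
Apply the extended Euclidean algorithm to (41, 24), tracking rows (r, s, t) with s·41 + t·24 = r. Each division r_prev = q·r_cur + r_new produces the new row as (previous row) − q·(current row):
  row A: (41, 1, 0)   [1·41 + 0·24 = 41]
  row B: (24, 0, 1)   [0·41 + 1·24 = 24]
  41 = 1·24 + 17   → row C = row A − 1·row B = (17, 1, −1)   [check: 1·41 − 1·24 = 17]
  24 = 1·17 + 7   → row D = row B − 1·row C = (7, −1, 2)   [check: −1·41 + 2·24 = 7]
  17 = 2·7 + 3   → row E = row C − 2·row D = (3, 3, −5)   [check: 3·41 − 5·24 = 3]
  7 = 2·3 + 1   → row F = row D − 2·row E = (1, −7, 12)   [check: −7·41 + 12·24 = 1]
  3 = 3·1 + 0   → remainder 0, stop. gcd = 1 (last nonzero row F).
The gcd is 1, so 24 is invertible mod 41. The last nonzero row gives −7·41 + 12·24 = 1, so t = 12. So 24^(−1) ≡ 12 (mod 41). Verify: 24 · 12 = 288 ≡ 1 (mod 41). ✓

Final answer: 24^(−1) ≡ 12 (mod 41)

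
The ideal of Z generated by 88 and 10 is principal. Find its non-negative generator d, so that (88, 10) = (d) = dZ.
In the PID Z, (a, b) is generated by gcd(a, b). Compute gcd(88, 10) with the extended Euclidean algorithm, tracking rows (r, s, t) with s·88 + t·10 = r:
  row A: (88, 1, 0)   [1·88 + 0·10 = 88]
  row B: (10, 0, 1)   [0·88 + 1·10 = 10]
  88 = 8·10 + 8   → row C = row A − 8·row B = (8, 1, −8)   [check: 1·88 − 8·10 = 8]
  10 = 1·8 + 2   → row D = row B − 1·row C = (2, −1, 9)   [check: −1·88 + 9·10 = 2]
  8 = 4·2 + 0   → remainder 0, stop. gcd = 2 (last nonzero row D).
So gcd(88, 10) = 2, with Bézout identity −1·88 + 9·10 = 2. Containment (⊇): the Bézout identity exhibits 2 as an element of (88, 10), giving (2) ⊆ (88, 10). Containment (⊆): since 2 | 88 and 2 | 10 (88 = 2·44, 10 = 2·5), every Z-linear combination of 88 and 10 is divisible by 2, so (88, 10) ⊆ (2). Therefore (88, 10) = (2), d = 2.

Final answer: (88, 10) = (2); d = 2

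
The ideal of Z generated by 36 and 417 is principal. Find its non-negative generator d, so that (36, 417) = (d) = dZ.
(36, 417) = (3); d = 3

In the PID Z, (a, b) is generated by gcd(a, b). Compute gcd(417, 36) with the extended Euclidean algorithm, tracking rows (r, s, t) with s·417 + t·36 = r:
  row A: (417, 1, 0)   [1·417 + 0·36 = 417]
  row B: (36, 0, 1)   [0·417 + 1·36 = 36]
  417 = 11·36 + 21   → row C = row A − 11·row B = (21, 1, −11)   [check: 1·417 − 11·36 = 21]
  36 = 1·21 + 15   → row D = row B − 1·row C = (15, −1, 12)   [check: −1·417 + 12·36 = 15]
  21 = 1·15 + 6   → row E = row C − 1·row D = (6, 2, −23)   [check: 2·417 − 23·36 = 6]
  15 = 2·6 + 3   → row F = row D − 2·row E = (3, −5, 58)   [check: −5·417 + 58·36 = 3]
  6 = 2·3 + 0   → remainder 0, stop. gcd = 3 (last nonzero row F).
So gcd(36, 417) = 3, with Bézout identity −5·417 + 58·36 = 3. Containment (⊇): the Bézout identity exhibits 3 as an element of (36, 417), giving (3) ⊆ (36, 417). Containment (⊆): since 3 | 36 and 3 | 417 (36 = 3·12, 417 = 3·139), every Z-linear combination of 36 and 417 is divisible by 3, so (36, 417) ⊆ (3). Therefore (36, 417) = (3), d = 3.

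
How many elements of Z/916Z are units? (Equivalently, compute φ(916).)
An element a ∈ Z/916Z is a unit iff gcd(a, 916) = 1, so the number of units is φ(916). φ is multiplicative, with φ(p^e) = p^e − p^(e−1). Factorise 916 = 2^2 · 229. Then
  φ(916) = (2^2 − 2^1) · (229 − 1) = 2 · 228 = 456.

Final answer: Z/916Z has φ(916) = 456 units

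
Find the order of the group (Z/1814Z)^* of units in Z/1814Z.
|(Z/1814Z)^*| = 906

(Z/1814Z)^* consists of the classes a with gcd(a, 1814) = 1, so its order is φ(1814). φ is multiplicative, with φ(p^e) = p^e − p^(e−1). Factorise 1814 = 2 · 907. Then
  φ(1814) = (2 − 1) · (907 − 1) = 1 · 906 = 906.
Thus |(Z/1814Z)^*| = 906.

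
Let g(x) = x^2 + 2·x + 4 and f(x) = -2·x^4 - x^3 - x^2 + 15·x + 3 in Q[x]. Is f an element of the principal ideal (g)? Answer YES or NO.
NO

In Q[x] the ideal (g) consists of all multiples of g, so f ∈ (g) iff g | f, i.e. iff the remainder of f on division by g is 0. Divide f by g (g is monic, so eliminate the leading term of the running remainder at each step):
  leading term -2·x^4: subtract (-2·x^2)·g(x) = -2·x^4 - 4·x^3 - 8·x^2, leaving 3·x^3 + 7·x^2 + 15·x + 3
  leading term 3·x^3: subtract (3·x)·g(x) = 3·x^3 + 6·x^2 + 12·x, leaving x^2 + 3·x + 3
  leading term x^2: subtract (1)·g(x) = x^2 + 2·x + 4, leaving x - 1
The remainder r(x) = x - 1 ≠ 0 (and deg r < deg g), so g ∤ f, i.e. f ∉ (g).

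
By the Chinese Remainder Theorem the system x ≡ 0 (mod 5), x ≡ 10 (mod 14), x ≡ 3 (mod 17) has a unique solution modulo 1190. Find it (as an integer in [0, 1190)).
x ≡ 360 (mod 1190); the representative in [0, 1190) is 360

The moduli 5, 14, 17 are pairwise coprime, so by the CRT there is a unique solution mod 5·14·17 = 1190.
Solve by successive substitution. Start with x ≡ 0 (mod 5).
  Combine with x ≡ 10 (mod 14): write x = 5·t and require 5·t ≡ 10 (mod 14). Since 5^(−1) ≡ 3 (mod 14), t ≡ 3·10 ≡ 2 (mod 14). So x ≡ 5·2 = 10 (mod 70).
  Combine with x ≡ 3 (mod 17): write x = 10 + 70·t and require 10 + 70·t ≡ 3 (mod 17), i.e. 70·t ≡ 3 − 10 ≡ 10 (mod 17). Since 70^(−1) ≡ 9 (mod 17) (70 ≡ 2 (mod 17)), t ≡ 9·10 ≡ 5 (mod 17). So x ≡ 10 + 70·5 = 360 (mod 1190).
Unique solution in [0, 1190): x = 360.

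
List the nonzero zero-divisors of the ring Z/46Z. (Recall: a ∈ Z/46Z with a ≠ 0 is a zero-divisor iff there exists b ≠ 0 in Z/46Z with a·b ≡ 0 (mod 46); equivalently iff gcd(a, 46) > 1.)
An element a ∈ Z/46Z (with a ≠ 0) is a zero-divisor iff gcd(a, 46) > 1 (because a is a unit precisely when gcd(a, n) = 1, and in Z/nZ every nonzero, non-unit element is a zero-divisor). Scan a = 1, ..., 45 and keep those with gcd(a, 46) > 1:
  gcd(2, 46) = 2, gcd(4, 46) = 2, gcd(6, 46) = 2, gcd(8, 46) = 2, gcd(10, 46) = 2, gcd(12, 46) = 2, gcd(14, 46) = 2, gcd(16, 46) = 2, gcd(18, 46) = 2, gcd(20, 46) = 2, gcd(22, 46) = 2, gcd(23, 46) = 23, gcd(24, 46) = 2, gcd(26, 46) = 2, gcd(28, 46) = 2, gcd(30, 46) = 2, gcd(32, 46) = 2, gcd(34, 46) = 2, gcd(36, 46) = 2, gcd(38, 46) = 2, gcd(40, 46) = 2, gcd(42, 46) = 2, gcd(44, 46) = 2.
All other a ∈ {1, ..., 45} have gcd(a, 46) = 1 and are units. So the nonzero zero-divisors are exactly the 23 values of a appearing in this scan.

Final answer: nonzero zero-divisors of Z/46Z = {2, 4, 6, 8, 10, 12, 14, 16, 18, 20, 22, 23, 24, 26, 28, 30, 32, 34, 36, 38, 40, 42, 44}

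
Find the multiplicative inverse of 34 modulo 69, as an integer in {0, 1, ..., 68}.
34^(−1) ≡ 67 (mod 69)

Apply the extended Euclidean algorithm to (69, 34), tracking rows (r, s, t) with s·69 + t·34 = r. Each division r_prev = q·r_cur + r_new produces the new row as (previous row) − q·(current row):
  row A: (69, 1, 0)   [1·69 + 0·34 = 69]
  row B: (34, 0, 1)   [0·69 + 1·34 = 34]
  69 = 2·34 + 1   → row C = row A − 2·row B = (1, 1, −2)   [check: 1·69 − 2·34 = 1]
  34 = 34·1 + 0   → remainder 0, stop. gcd = 1 (last nonzero row C).
The gcd is 1, so 34 is invertible mod 69. The last nonzero row gives 1·69 − 2·34 = 1, so t = −2. So 34^(−1) ≡ −2 ≡ 67 (mod 69). Verify: 34 · 67 = 2278 ≡ 1 (mod 69). ✓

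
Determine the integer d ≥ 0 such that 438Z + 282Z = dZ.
(438, 282) = (6); d = 6

In the PID Z, (a, b) is generated by gcd(a, b). Compute gcd(438, 282) with the extended Euclidean algorithm, tracking rows (r, s, t) with s·438 + t·282 = r:
  row A: (438, 1, 0)   [1·438 + 0·282 = 438]
  row B: (282, 0, 1)   [0·438 + 1·282 = 282]
  438 = 1·282 + 156   → row C = row A − 1·row B = (156, 1, −1)   [check: 1·438 − 1·282 = 156]
  282 = 1·156 + 126   → row D = row B − 1·row C = (126, −1, 2)   [check: −1·438 + 2·282 = 126]
  156 = 1·126 + 30   → row E = row C − 1·row D = (30, 2, −3)   [check: 2·438 − 3·282 = 30]
  126 = 4·30 + 6   → row F = row D − 4·row E = (6, −9, 14)   [check: −9·438 + 14·282 = 6]
  30 = 5·6 + 0   → remainder 0, stop. gcd = 6 (last nonzero row F).
So gcd(438, 282) = 6, with Bézout identity −9·438 + 14·282 = 6. Containment (⊇): the Bézout identity exhibits 6 as an element of (438, 282), giving (6) ⊆ (438, 282). Containment (⊆): since 6 | 438 and 6 | 282 (438 = 6·73, 282 = 6·47), every Z-linear combination of 438 and 282 is divisible by 6, so (438, 282) ⊆ (6). Therefore (438, 282) = (6), d = 6.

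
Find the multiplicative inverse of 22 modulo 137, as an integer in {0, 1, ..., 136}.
22^(−1) ≡ 81 (mod 137)

Apply the extended Euclidean algorithm to (137, 22), tracking rows (r, s, t) with s·137 + t·22 = r. Each division r_prev = q·r_cur + r_new produces the new row as (previous row) − q·(current row):
  row A: (137, 1, 0)   [1·137 + 0·22 = 137]
  row B: (22, 0, 1)   [0·137 + 1·22 = 22]
  137 = 6·22 + 5   → row C = row A − 6·row B = (5, 1, −6)   [check: 1·137 − 6·22 = 5]
  22 = 4·5 + 2   → row D = row B − 4·row C = (2, −4, 25)   [check: −4·137 + 25·22 = 2]
  5 = 2·2 + 1   → row E = row C − 2·row D = (1, 9, −56)   [check: 9·137 − 56·22 = 1]
  2 = 2·1 + 0   → remainder 0, stop. gcd = 1 (last nonzero row E).
The gcd is 1, so 22 is invertible mod 137. The last nonzero row gives 9·137 − 56·22 = 1, so t = −56. So 22^(−1) ≡ −56 ≡ 81 (mod 137). Verify: 22 · 81 = 1782 ≡ 1 (mod 137). ✓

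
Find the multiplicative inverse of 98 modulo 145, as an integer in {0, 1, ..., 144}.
Apply the extended Euclidean algorithm to (145, 98), tracking rows (r, s, t) with s·145 + t·98 = r. Each division r_prev = q·r_cur + r_new produces the new row as (previous row) − q·(current row):
  row A: (145, 1, 0)   [1·145 + 0·98 = 145]
  row B: (98, 0, 1)   [0·145 + 1·98 = 98]
  145 = 1·98 + 47   → row C = row A − 1·row B = (47, 1, −1)   [check: 1·145 − 1·98 = 47]
  98 = 2·47 + 4   → row D = row B − 2·row C = (4, −2, 3)   [check: −2·145 + 3·98 = 4]
  47 = 11·4 + 3   → row E = row C − 11·row D = (3, 23, −34)   [check: 23·145 − 34·98 = 3]
  4 = 1·3 + 1   → row F = row D − 1·row E = (1, −25, 37)   [check: −25·145 + 37·98 = 1]
  3 = 3·1 + 0   → remainder 0, stop. gcd = 1 (last nonzero row F).
The gcd is 1, so 98 is invertible mod 145. The last nonzero row gives −25·145 + 37·98 = 1, so t = 37. So 98^(−1) ≡ 37 (mod 145). Verify: 98 · 37 = 3626 ≡ 1 (mod 145). ✓

Final answer: 98^(−1) ≡ 37 (mod 145)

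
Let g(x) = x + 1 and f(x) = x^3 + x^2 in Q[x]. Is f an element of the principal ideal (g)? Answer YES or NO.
In Q[x] the ideal (g) consists of all multiples of g, so f ∈ (g) iff g | f, i.e. iff the remainder of f on division by g is 0. Divide f by g (g is monic, so eliminate the leading term of the running remainder at each step):
  leading term x^3: subtract (x^2)·g(x) = x^3 + x^2, leaving 0
The remainder is 0, so f(x) = g(x) · h(x) with h(x) = x^2. Hence g | f, i.e. f ∈ (g).

Final answer: YES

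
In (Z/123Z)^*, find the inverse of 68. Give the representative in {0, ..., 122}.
68^(−1) ≡ 38 (mod 123)

Apply the extended Euclidean algorithm to (123, 68), tracking rows (r, s, t) with s·123 + t·68 = r. Each division r_prev = q·r_cur + r_new produces the new row as (previous row) − q·(current row):
  row A: (123, 1, 0)   [1·123 + 0·68 = 123]
  row B: (68, 0, 1)   [0·123 + 1·68 = 68]
  123 = 1·68 + 55   → row C = row A − 1·row B = (55, 1, −1)   [check: 1·123 − 1·68 = 55]
  68 = 1·55 + 13   → row D = row B − 1·row C = (13, −1, 2)   [check: −1·123 + 2·68 = 13]
  55 = 4·13 + 3   → row E = row C − 4·row D = (3, 5, −9)   [check: 5·123 − 9·68 = 3]
  13 = 4·3 + 1   → row F = row D − 4·row E = (1, −21, 38)   [check: −21·123 + 38·68 = 1]
  3 = 3·1 + 0   → remainder 0, stop. gcd = 1 (last nonzero row F).
The gcd is 1, so 68 is invertible mod 123. The last nonzero row gives −21·123 + 38·68 = 1, so t = 38. So 68^(−1) ≡ 38 (mod 123). Verify: 68 · 38 = 2584 ≡ 1 (mod 123). ✓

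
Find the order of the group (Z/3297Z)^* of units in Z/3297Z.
|(Z/3297Z)^*| = 1872

(Z/3297Z)^* consists of the classes a with gcd(a, 3297) = 1, so its order is φ(3297). φ is multiplicative, with φ(p^e) = p^e − p^(e−1). Factorise 3297 = 3 · 7 · 157. Then
  φ(3297) = (3 − 1) · (7 − 1) · (157 − 1) = 2 · 6 · 156 = 1872.
Thus |(Z/3297Z)^*| = 1872.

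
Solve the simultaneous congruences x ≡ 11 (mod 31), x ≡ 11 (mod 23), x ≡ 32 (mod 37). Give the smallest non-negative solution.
x ≡ 19975 (mod 26381); the representative in [0, 26381) is 19975

The moduli 31, 23, 37 are pairwise coprime, so by the CRT there is a unique solution mod 31·23·37 = 26381.
Solve by successive substitution. Start with x ≡ 11 (mod 31).
  Combine with x ≡ 11 (mod 23): write x = 11 + 31·t and require 11 + 31·t ≡ 11 (mod 23), i.e. 31·t ≡ 11 − 11 ≡ 0 (mod 23). Since 31^(−1) ≡ 3 (mod 23) (31 ≡ 8 (mod 23)), t ≡ 3·0 ≡ 0 (mod 23). So x ≡ 11 + 31·0 = 11 (mod 713).
  Combine with x ≡ 32 (mod 37): write x = 11 + 713·t and require 11 + 713·t ≡ 32 (mod 37), i.e. 713·t ≡ 32 − 11 ≡ 21 (mod 37). Since 713^(−1) ≡ 26 (mod 37) (713 ≡ 10 (mod 37)), t ≡ 26·21 ≡ 28 (mod 37). So x ≡ 11 + 713·28 = 19975 (mod 26381).
Unique solution in [0, 26381): x = 19975.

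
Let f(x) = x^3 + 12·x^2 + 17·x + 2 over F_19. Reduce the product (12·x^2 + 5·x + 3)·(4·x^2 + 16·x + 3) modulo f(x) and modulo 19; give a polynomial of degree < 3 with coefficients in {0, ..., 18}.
a · b ≡ 13·x^2 + 18·x + 15 (mod f(x))

Multiply as integer polynomials: a · b = 48·x^4 + 212·x^3 + 128·x^2 + 63·x + 9. Reducing coefficients mod 19: a · b ≡ 10·x^4 + 3·x^3 + 14·x^2 + 6·x + 9. Now divide by f(x) = x^3 + 12·x^2 + 17·x + 2 in F_19[x], eliminating the leading term at each step:
  leading term 10·x^4: subtract (10·x)·f(x) = 10·x^4 + 6·x^3 + 18·x^2 + x, leaving 16·x^3 + 15·x^2 + 5·x + 9 (coefficients mod 19)
  leading term 16·x^3: subtract (16)·f(x) = 16·x^3 + 2·x^2 + 6·x + 13, leaving 13·x^2 + 18·x + 15 (coefficients mod 19)
The degree is now < 3, so this is the remainder. Hence a · b ≡ 13·x^2 + 18·x + 15 in F_19[x]/(f).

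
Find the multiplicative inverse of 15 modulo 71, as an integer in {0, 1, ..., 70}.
15^(−1) ≡ 19 (mod 71)

Apply the extended Euclidean algorithm to (71, 15), tracking rows (r, s, t) with s·71 + t·15 = r. Each division r_prev = q·r_cur + r_new produces the new row as (previous row) − q·(current row):
  row A: (71, 1, 0)   [1·71 + 0·15 = 71]
  row B: (15, 0, 1)   [0·71 + 1·15 = 15]
  71 = 4·15 + 11   → row C = row A − 4·row B = (11, 1, −4)   [check: 1·71 − 4·15 = 11]
  15 = 1·11 + 4   → row D = row B − 1·row C = (4, −1, 5)   [check: −1·71 + 5·15 = 4]
  11 = 2·4 + 3   → row E = row C − 2·row D = (3, 3, −14)   [check: 3·71 − 14·15 = 3]
  4 = 1·3 + 1   → row F = row D − 1·row E = (1, −4, 19)   [check: −4·71 + 19·15 = 1]
  3 = 3·1 + 0   → remainder 0, stop. gcd = 1 (last nonzero row F).
The gcd is 1, so 15 is invertible mod 71. The last nonzero row gives −4·71 + 19·15 = 1, so t = 19. So 15^(−1) ≡ 19 (mod 71). Verify: 15 · 19 = 285 ≡ 1 (mod 71). ✓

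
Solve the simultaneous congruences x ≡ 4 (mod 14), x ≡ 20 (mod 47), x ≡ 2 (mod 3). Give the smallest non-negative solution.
x ≡ 1712 (mod 1974); the representative in [0, 1974) is 1712

The moduli 14, 47, 3 are pairwise coprime, so by the CRT there is a unique solution mod 14·47·3 = 1974.
Solve by successive substitution. Start with x ≡ 4 (mod 14).
  Combine with x ≡ 20 (mod 47): write x = 4 + 14·t and require 4 + 14·t ≡ 20 (mod 47), i.e. 14·t ≡ 20 − 4 ≡ 16 (mod 47). Since 14^(−1) ≡ 37 (mod 47), t ≡ 37·16 ≡ 28 (mod 47). So x ≡ 4 + 14·28 = 396 (mod 658).
  Combine with x ≡ 2 (mod 3): write x = 396 + 658·t and require 396 + 658·t ≡ 2 (mod 3), i.e. 658·t ≡ 2 − 396 ≡ 2 (mod 3). Since 658^(−1) ≡ 1 (mod 3) (658 ≡ 1 (mod 3)), t ≡ 1·2 ≡ 2 (mod 3). So x ≡ 396 + 658·2 = 1712 (mod 1974).
Unique solution in [0, 1974): x = 1712.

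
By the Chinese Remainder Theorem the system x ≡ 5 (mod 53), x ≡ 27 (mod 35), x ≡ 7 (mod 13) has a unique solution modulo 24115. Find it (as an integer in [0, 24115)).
x ≡ 9757 (mod 24115); the representative in [0, 24115) is 9757

The moduli 53, 35, 13 are pairwise coprime, so by the CRT there is a unique solution mod 53·35·13 = 24115.
Solve by successive substitution. Start with x ≡ 5 (mod 53).
  Combine with x ≡ 27 (mod 35): write x = 5 + 53·t and require 5 + 53·t ≡ 27 (mod 35), i.e. 53·t ≡ 27 − 5 ≡ 22 (mod 35). Since 53^(−1) ≡ 2 (mod 35) (53 ≡ 18 (mod 35)), t ≡ 2·22 ≡ 9 (mod 35). So x ≡ 5 + 53·9 = 482 (mod 1855).
  Combine with x ≡ 7 (mod 13): write x = 482 + 1855·t and require 482 + 1855·t ≡ 7 (mod 13), i.e. 1855·t ≡ 7 − 482 ≡ 6 (mod 13). Since 1855^(−1) ≡ 3 (mod 13) (1855 ≡ 9 (mod 13)), t ≡ 3·6 ≡ 5 (mod 13). So x ≡ 482 + 1855·5 = 9757 (mod 24115).
Unique solution in [0, 24115): x = 9757.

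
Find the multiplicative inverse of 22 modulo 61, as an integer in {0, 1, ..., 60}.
Apply the extended Euclidean algorithm to (61, 22), tracking rows (r, s, t) with s·61 + t·22 = r. Each division r_prev = q·r_cur + r_new produces the new row as (previous row) − q·(current row):
  row A: (61, 1, 0)   [1·61 + 0·22 = 61]
  row B: (22, 0, 1)   [0·61 + 1·22 = 22]
  61 = 2·22 + 17   → row C = row A − 2·row B = (17, 1, −2)   [check: 1·61 − 2·22 = 17]
  22 = 1·17 + 5   → row D = row B − 1·row C = (5, −1, 3)   [check: −1·61 + 3·22 = 5]
  17 = 3·5 + 2   → row E = row C − 3·row D = (2, 4, −11)   [check: 4·61 − 11·22 = 2]
  5 = 2·2 + 1   → row F = row D − 2·row E = (1, −9, 25)   [check: −9·61 + 25·22 = 1]
  2 = 2·1 + 0   → remainder 0, stop. gcd = 1 (last nonzero row F).
The gcd is 1, so 22 is invertible mod 61. The last nonzero row gives −9·61 + 25·22 = 1, so t = 25. So 22^(−1) ≡ 25 (mod 61). Verify: 22 · 25 = 550 ≡ 1 (mod 61). ✓

Final answer: 22^(−1) ≡ 25 (mod 61)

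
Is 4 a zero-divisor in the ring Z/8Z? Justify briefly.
gcd(4, 8) = 4 > 1, so 4 is not a unit in Z/8Z. In Z/nZ every nonzero non-unit is a zero-divisor: explicitly, take b = 8/gcd = 2 ≠ 0 (mod 8); then 4·2 = 8 = 1·8, i.e. 4·2 ≡ 0 (mod 8). So 4 is a zero-divisor.

Final answer: YES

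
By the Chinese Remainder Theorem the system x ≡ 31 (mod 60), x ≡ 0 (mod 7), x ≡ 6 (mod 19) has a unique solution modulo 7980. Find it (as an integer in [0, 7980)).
The moduli 60, 7, 19 are pairwise coprime, so by the CRT there is a unique solution mod 60·7·19 = 7980.
Solve by successive substitution. Start with x ≡ 31 (mod 60).
  Combine with x ≡ 0 (mod 7): write x = 31 + 60·t and require 31 + 60·t ≡ 0 (mod 7), i.e. 60·t ≡ 0 − 31 ≡ 4 (mod 7). Since 60^(−1) ≡ 2 (mod 7) (60 ≡ 4 (mod 7)), t ≡ 2·4 ≡ 1 (mod 7). So x ≡ 31 + 60·1 = 91 (mod 420).
  Combine with x ≡ 6 (mod 19): write x = 91 + 420·t and require 91 + 420·t ≡ 6 (mod 19), i.e. 420·t ≡ 6 − 91 ≡ 10 (mod 19). Since 420^(−1) ≡ 10 (mod 19) (420 ≡ 2 (mod 19)), t ≡ 10·10 ≡ 5 (mod 19). So x ≡ 91 + 420·5 = 2191 (mod 7980).
Unique solution in [0, 7980): x = 2191.

Final answer: x ≡ 2191 (mod 7980); the representative in [0, 7980) is 2191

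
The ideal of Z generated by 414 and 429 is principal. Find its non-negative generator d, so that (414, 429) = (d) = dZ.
(414, 429) = (3); d = 3

In the PID Z, (a, b) is generated by gcd(a, b). Compute gcd(429, 414) with the extended Euclidean algorithm, tracking rows (r, s, t) with s·429 + t·414 = r:
  row A: (429, 1, 0)   [1·429 + 0·414 = 429]
  row B: (414, 0, 1)   [0·429 + 1·414 = 414]
  429 = 1·414 + 15   → row C = row A − 1·row B = (15, 1, −1)   [check: 1·429 − 1·414 = 15]
  414 = 27·15 + 9   → row D = row B − 27·row C = (9, −27, 28)   [check: −27·429 + 28·414 = 9]
  15 = 1·9 + 6   → row E = row C − 1·row D = (6, 28, −29)   [check: 28·429 − 29·414 = 6]
  9 = 1·6 + 3   → row F = row D − 1·row E = (3, −55, 57)   [check: −55·429 + 57·414 = 3]
  6 = 2·3 + 0   → remainder 0, stop. gcd = 3 (last nonzero row F).
So gcd(414, 429) = 3, with Bézout identity −55·429 + 57·414 = 3. Containment (⊇): the Bézout identity exhibits 3 as an element of (414, 429), giving (3) ⊆ (414, 429). Containment (⊆): since 3 | 414 and 3 | 429 (414 = 3·138, 429 = 3·143), every Z-linear combination of 414 and 429 is divisible by 3, so (414, 429) ⊆ (3). Therefore (414, 429) = (3), d = 3.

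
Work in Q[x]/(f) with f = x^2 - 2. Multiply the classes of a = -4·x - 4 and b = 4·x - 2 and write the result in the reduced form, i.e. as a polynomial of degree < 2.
a · b ≡ -8·x - 24 (mod f(x))

First multiply in Q[x] without reducing: a · b = -16·x^2 - 8·x + 8. Now divide by f(x) = x^2 - 2, eliminating the leading term at each step:
  leading term -16·x^2: subtract (-16)·f(x) = 32 - 16·x^2, leaving -8·x - 24
The degree is now < 2, so this is the remainder. Hence a · b ≡ -8·x - 24 in Q[x]/(f).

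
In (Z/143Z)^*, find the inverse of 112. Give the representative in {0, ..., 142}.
Apply the extended Euclidean algorithm to (143, 112), tracking rows (r, s, t) with s·143 + t·112 = r. Each division r_prev = q·r_cur + r_new produces the new row as (previous row) − q·(current row):
  row A: (143, 1, 0)   [1·143 + 0·112 = 143]
  row B: (112, 0, 1)   [0·143 + 1·112 = 112]
  143 = 1·112 + 31   → row C = row A − 1·row B = (31, 1, −1)   [check: 1·143 − 1·112 = 31]
  112 = 3·31 + 19   → row D = row B − 3·row C = (19, −3, 4)   [check: −3·143 + 4·112 = 19]
  31 = 1·19 + 12   → row E = row C − 1·row D = (12, 4, −5)   [check: 4·143 − 5·112 = 12]
  19 = 1·12 + 7   → row F = row D − 1·row E = (7, −7, 9)   [check: −7·143 + 9·112 = 7]
  12 = 1·7 + 5   → row G = row E − 1·row F = (5, 11, −14)   [check: 11·143 − 14·112 = 5]
  7 = 1·5 + 2   → row H = row F − 1·row G = (2, −18, 23)   [check: −18·143 + 23·112 = 2]
  5 = 2·2 + 1   → row I = row G − 2·row H = (1, 47, −60)   [check: 47·143 − 60·112 = 1]
  2 = 2·1 + 0   → remainder 0, stop. gcd = 1 (last nonzero row I).
The gcd is 1, so 112 is invertible mod 143. The last nonzero row gives 47·143 − 60·112 = 1, so t = −60. So 112^(−1) ≡ −60 ≡ 83 (mod 143). Verify: 112 · 83 = 9296 ≡ 1 (mod 143). ✓

Final answer: 112^(−1) ≡ 83 (mod 143)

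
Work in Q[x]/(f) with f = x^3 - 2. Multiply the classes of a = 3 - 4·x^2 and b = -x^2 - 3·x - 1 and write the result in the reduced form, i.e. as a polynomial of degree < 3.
First multiply in Q[x] without reducing: a · b = 4·x^4 + 12·x^3 + x^2 - 9·x - 3. Now divide by f(x) = x^3 - 2, eliminating the leading term at each step:
  leading term 4·x^4: subtract (4·x)·f(x) = 4·x^4 - 8·x, leaving 12·x^3 + x^2 - x - 3
  leading term 12·x^3: subtract (12)·f(x) = 12·x^3 - 24, leaving x^2 - x + 21
The degree is now < 3, so this is the remainder. Hence a · b ≡ x^2 - x + 21 in Q[x]/(f).

Final answer: a · b ≡ x^2 - x + 21 (mod f(x))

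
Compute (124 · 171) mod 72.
Reduce the factors first: 124 ≡ 52, 171 ≡ 27 (mod 72), so 124 · 171 ≡ 52 · 27 (mod 72). 52 · 27 = 1404. Dividing by 72: 1404 = 19·72 + 36. So (124 · 171) mod 72 = 36.

Final answer: 36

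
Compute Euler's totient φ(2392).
φ is multiplicative, with φ(p^e) = p^e − p^(e−1). Factorise 2392 = 2^3 · 13 · 23. Then
  φ(2392) = (2^3 − 2^2) · (13 − 1) · (23 − 1) = 4 · 12 · 22 = 1056.

Final answer: φ(2392) = 1056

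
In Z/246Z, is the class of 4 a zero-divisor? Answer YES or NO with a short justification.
gcd(4, 246) = 2 > 1, so 4 is not a unit in Z/246Z. In Z/nZ every nonzero non-unit is a zero-divisor: explicitly, take b = 246/gcd = 123 ≠ 0 (mod 246); then 4·123 = 492 = 2·246, i.e. 4·123 ≡ 0 (mod 246). So 4 is a zero-divisor.

Final answer: YES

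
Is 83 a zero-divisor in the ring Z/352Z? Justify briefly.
NO

gcd(83, 352) = 1, so 83 is a unit in Z/352Z (it has a multiplicative inverse). A unit cannot be a zero-divisor: if 83·b ≡ 0 then multiplying both sides by 83^(−1) gives b ≡ 0. So 83 is not a zero-divisor.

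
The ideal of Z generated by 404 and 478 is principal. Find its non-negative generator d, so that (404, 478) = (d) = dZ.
(404, 478) = (2); d = 2

In the PID Z, (a, b) is generated by gcd(a, b). Compute gcd(478, 404) with the extended Euclidean algorithm, tracking rows (r, s, t) with s·478 + t·404 = r:
  row A: (478, 1, 0)   [1·478 + 0·404 = 478]
  row B: (404, 0, 1)   [0·478 + 1·404 = 404]
  478 = 1·404 + 74   → row C = row A − 1·row B = (74, 1, −1)   [check: 1·478 − 1·404 = 74]
  404 = 5·74 + 34   → row D = row B − 5·row C = (34, −5, 6)   [check: −5·478 + 6·404 = 34]
  74 = 2·34 + 6   → row E = row C − 2·row D = (6, 11, −13)   [check: 11·478 − 13·404 = 6]
  34 = 5·6 + 4   → row F = row D − 5·row E = (4, −60, 71)   [check: −60·478 + 71·404 = 4]
  6 = 1·4 + 2   → row G = row E − 1·row F = (2, 71, −84)   [check: 71·478 − 84·404 = 2]
  4 = 2·2 + 0   → remainder 0, stop. gcd = 2 (last nonzero row G).
So gcd(404, 478) = 2, with Bézout identity 71·478 − 84·404 = 2. Containment (⊇): the Bézout identity exhibits 2 as an element of (404, 478), giving (2) ⊆ (404, 478). Containment (⊆): since 2 | 404 and 2 | 478 (404 = 2·202, 478 = 2·239), every Z-linear combination of 404 and 478 is divisible by 2, so (404, 478) ⊆ (2). Therefore (404, 478) = (2), d = 2.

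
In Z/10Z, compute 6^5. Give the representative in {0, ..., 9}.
Use repeated squaring. Binary(5) = 101. Walk through the bits of the exponent 5 left-to-right: at each bit after the leading one, square the running value, then multiply by 6 if the bit is 1 (always reducing mod 10):
  bit 1 = 1 (leading): start with 6.
  bit 2 = 0: square 6^2 = 36 ≡ 6 (mod 10).
  bit 3 = 1: square 6^2 = 36 ≡ 6; bit is 1, so multiply 6·6 = 36 ≡ 6 (mod 10).
Final value: 6^5 ≡ 6 (mod 10).

Final answer: 6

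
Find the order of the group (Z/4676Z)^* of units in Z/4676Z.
(Z/4676Z)^* consists of the classes a with gcd(a, 4676) = 1, so its order is φ(4676). φ is multiplicative, with φ(p^e) = p^e − p^(e−1). Factorise 4676 = 2^2 · 7 · 167. Then
  φ(4676) = (2^2 − 2^1) · (7 − 1) · (167 − 1) = 2 · 6 · 166 = 1992.
Thus |(Z/4676Z)^*| = 1992.

Final answer: |(Z/4676Z)^*| = 1992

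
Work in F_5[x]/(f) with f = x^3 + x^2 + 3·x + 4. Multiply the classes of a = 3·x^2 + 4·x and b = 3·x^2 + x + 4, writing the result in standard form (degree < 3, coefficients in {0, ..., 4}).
Multiply as integer polynomials: a · b = 9·x^4 + 15·x^3 + 16·x^2 + 16·x. Reducing coefficients mod 5: a · b ≡ 4·x^4 + x^2 + x. Now divide by f(x) = x^3 + x^2 + 3·x + 4 in F_5[x], eliminating the leading term at each step:
  leading term 4·x^4: subtract (4·x)·f(x) = 4·x^4 + 4·x^3 + 2·x^2 + x, leaving x^3 + 4·x^2 (coefficients mod 5)
  leading term x^3: subtract (1)·f(x) = x^3 + x^2 + 3·x + 4, leaving 3·x^2 + 2·x + 1 (coefficients mod 5)
The degree is now < 3, so this is the remainder. Hence a · b ≡ 3·x^2 + 2·x + 1 in F_5[x]/(f).

Final answer: a · b ≡ 3·x^2 + 2·x + 1 (mod f(x))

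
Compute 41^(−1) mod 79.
41^(−1) ≡ 27 (mod 79)

Apply the extended Euclidean algorithm to (79, 41), tracking rows (r, s, t) with s·79 + t·41 = r. Each division r_prev = q·r_cur + r_new produces the new row as (previous row) − q·(current row):
  row A: (79, 1, 0)   [1·79 + 0·41 = 79]
  row B: (41, 0, 1)   [0·79 + 1·41 = 41]
  79 = 1·41 + 38   → row C = row A − 1·row B = (38, 1, −1)   [check: 1·79 − 1·41 = 38]
  41 = 1·38 + 3   → row D = row B − 1·row C = (3, −1, 2)   [check: −1·79 + 2·41 = 3]
  38 = 12·3 + 2   → row E = row C − 12·row D = (2, 13, −25)   [check: 13·79 − 25·41 = 2]
  3 = 1·2 + 1   → row F = row D − 1·row E = (1, −14, 27)   [check: −14·79 + 27·41 = 1]
  2 = 2·1 + 0   → remainder 0, stop. gcd = 1 (last nonzero row F).
The gcd is 1, so 41 is invertible mod 79. The last nonzero row gives −14·79 + 27·41 = 1, so t = 27. So 41^(−1) ≡ 27 (mod 79). Verify: 41 · 27 = 1107 ≡ 1 (mod 79). ✓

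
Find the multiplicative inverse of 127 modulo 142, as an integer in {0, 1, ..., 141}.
127^(−1) ≡ 123 (mod 142)

Apply the extended Euclidean algorithm to (142, 127), tracking rows (r, s, t) with s·142 + t·127 = r. Each division r_prev = q·r_cur + r_new produces the new row as (previous row) − q·(current row):
  row A: (142, 1, 0)   [1·142 + 0·127 = 142]
  row B: (127, 0, 1)   [0·142 + 1·127 = 127]
  142 = 1·127 + 15   → row C = row A − 1·row B = (15, 1, −1)   [check: 1·142 − 1·127 = 15]
  127 = 8·15 + 7   → row D = row B − 8·row C = (7, −8, 9)   [check: −8·142 + 9·127 = 7]
  15 = 2·7 + 1   → row E = row C − 2·row D = (1, 17, −19)   [check: 17·142 − 19·127 = 1]
  7 = 7·1 + 0   → remainder 0, stop. gcd = 1 (last nonzero row E).
The gcd is 1, so 127 is invertible mod 142. The last nonzero row gives 17·142 − 19·127 = 1, so t = −19. So 127^(−1) ≡ −19 ≡ 123 (mod 142). Verify: 127 · 123 = 15621 ≡ 1 (mod 142). ✓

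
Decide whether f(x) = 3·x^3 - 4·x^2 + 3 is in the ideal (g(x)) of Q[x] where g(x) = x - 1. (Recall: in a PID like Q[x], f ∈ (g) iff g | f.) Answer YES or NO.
In Q[x] the ideal (g) consists of all multiples of g, so f ∈ (g) iff g | f, i.e. iff the remainder of f on division by g is 0. Divide f by g (g is monic, so eliminate the leading term of the running remainder at each step):
  leading term 3·x^3: subtract (3·x^2)·g(x) = 3·x^3 - 3·x^2, leaving 3 - x^2
  leading term -x^2: subtract (-x)·g(x) = -x^2 + x, leaving 3 - x
  leading term -x: subtract (-1)·g(x) = 1 - x, leaving 2
The remainder r(x) = 2 ≠ 0 (and deg r < deg g), so g ∤ f, i.e. f ∉ (g).

Final answer: NO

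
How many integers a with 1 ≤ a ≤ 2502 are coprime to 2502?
828

The number of a ∈ {1, ..., 2502} with gcd(a, 2502) = 1 is by definition Euler's totient φ(2502). φ is multiplicative, with φ(p^e) = p^e − p^(e−1). Factorise 2502 = 2 · 3^2 · 139. Then
  φ(2502) = (2 − 1) · (3^2 − 3^1) · (139 − 1) = 1 · 6 · 138 = 828.
So there are 828 such integers.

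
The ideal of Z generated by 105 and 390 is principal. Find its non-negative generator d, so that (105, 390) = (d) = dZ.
In the PID Z, (a, b) is generated by gcd(a, b). Compute gcd(390, 105) with the extended Euclidean algorithm, tracking rows (r, s, t) with s·390 + t·105 = r:
  row A: (390, 1, 0)   [1·390 + 0·105 = 390]
  row B: (105, 0, 1)   [0·390 + 1·105 = 105]
  390 = 3·105 + 75   → row C = row A − 3·row B = (75, 1, −3)   [check: 1·390 − 3·105 = 75]
  105 = 1·75 + 30   → row D = row B − 1·row C = (30, −1, 4)   [check: −1·390 + 4·105 = 30]
  75 = 2·30 + 15   → row E = row C − 2·row D = (15, 3, −11)   [check: 3·390 − 11·105 = 15]
  30 = 2·15 + 0   → remainder 0, stop. gcd = 15 (last nonzero row E).
So gcd(105, 390) = 15, with Bézout identity 3·390 − 11·105 = 15. Containment (⊇): the Bézout identity exhibits 15 as an element of (105, 390), giving (15) ⊆ (105, 390). Containment (⊆): since 15 | 105 and 15 | 390 (105 = 15·7, 390 = 15·26), every Z-linear combination of 105 and 390 is divisible by 15, so (105, 390) ⊆ (15). Therefore (105, 390) = (15), d = 15.

Final answer: (105, 390) = (15); d = 15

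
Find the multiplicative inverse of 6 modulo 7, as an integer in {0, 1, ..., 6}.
Apply the extended Euclidean algorithm to (7, 6), tracking rows (r, s, t) with s·7 + t·6 = r. Each division r_prev = q·r_cur + r_new produces the new row as (previous row) − q·(current row):
  row A: (7, 1, 0)   [1·7 + 0·6 = 7]
  row B: (6, 0, 1)   [0·7 + 1·6 = 6]
  7 = 1·6 + 1   → row C = row A − 1·row B = (1, 1, −1)   [check: 1·7 − 1·6 = 1]
  6 = 6·1 + 0   → remainder 0, stop. gcd = 1 (last nonzero row C).
The gcd is 1, so 6 is invertible mod 7. The last nonzero row gives 1·7 − 1·6 = 1, so t = −1. So 6^(−1) ≡ −1 ≡ 6 (mod 7). Verify: 6 · 6 = 36 ≡ 1 (mod 7). ✓

Final answer: 6^(−1) ≡ 6 (mod 7)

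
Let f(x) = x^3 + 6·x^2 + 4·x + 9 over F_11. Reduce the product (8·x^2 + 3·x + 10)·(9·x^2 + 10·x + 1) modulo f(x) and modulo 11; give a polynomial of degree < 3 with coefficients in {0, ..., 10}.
Multiply as integer polynomials: a · b = 72·x^4 + 107·x^3 + 128·x^2 + 103·x + 10. Reducing coefficients mod 11: a · b ≡ 6·x^4 + 8·x^3 + 7·x^2 + 4·x + 10. Now divide by f(x) = x^3 + 6·x^2 + 4·x + 9 in F_11[x], eliminating the leading term at each step:
  leading term 6·x^4: subtract (6·x)·f(x) = 6·x^4 + 3·x^3 + 2·x^2 + 10·x, leaving 5·x^3 + 5·x^2 + 5·x + 10 (coefficients mod 11)
  leading term 5·x^3: subtract (5)·f(x) = 5·x^3 + 8·x^2 + 9·x + 1, leaving 8·x^2 + 7·x + 9 (coefficients mod 11)
The degree is now < 3, so this is the remainder. Hence a · b ≡ 8·x^2 + 7·x + 9 in F_11[x]/(f).

Final answer: a · b ≡ 8·x^2 + 7·x + 9 (mod f(x))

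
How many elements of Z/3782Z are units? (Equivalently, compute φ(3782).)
An element a ∈ Z/3782Z is a unit iff gcd(a, 3782) = 1, so the number of units is φ(3782). φ is multiplicative, with φ(p^e) = p^e − p^(e−1). Factorise 3782 = 2 · 31 · 61. Then
  φ(3782) = (2 − 1) · (31 − 1) · (61 − 1) = 1 · 30 · 60 = 1800.

Final answer: Z/3782Z has φ(3782) = 1800 units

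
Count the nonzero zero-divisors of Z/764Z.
Z/764Z has 383 nonzero zero-divisors

In Z/764Z each nonzero element is either a unit (gcd with 764 is 1) or a zero-divisor (gcd > 1). The number of units is φ(764): factorise 764 = 2^2 · 191, so φ(764) = (2^2 − 2^1) · (191 − 1) = 2 · 190 = 380. The nonzero elements number 764 − 1 = 763. Hence the nonzero zero-divisors number 763 − 380 = 383.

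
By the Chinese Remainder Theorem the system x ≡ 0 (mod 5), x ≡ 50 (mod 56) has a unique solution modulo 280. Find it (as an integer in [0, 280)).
x ≡ 50 (mod 280); the representative in [0, 280) is 50

The moduli 5, 56 are pairwise coprime, so by the CRT there is a unique solution mod 5·56 = 280.
Solve by successive substitution. Start with x ≡ 0 (mod 5).
  Combine with x ≡ 50 (mod 56): write x = 5·t and require 5·t ≡ 50 (mod 56). Since 5^(−1) ≡ 45 (mod 56), t ≡ 45·50 ≡ 10 (mod 56). So x ≡ 5·10 = 50 (mod 280).
Unique solution in [0, 280): x = 50.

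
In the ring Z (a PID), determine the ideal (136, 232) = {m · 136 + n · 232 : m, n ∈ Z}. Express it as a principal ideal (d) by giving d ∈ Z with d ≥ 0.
In the PID Z, (a, b) is generated by gcd(a, b). Compute gcd(232, 136) with the extended Euclidean algorithm, tracking rows (r, s, t) with s·232 + t·136 = r:
  row A: (232, 1, 0)   [1·232 + 0·136 = 232]
  row B: (136, 0, 1)   [0·232 + 1·136 = 136]
  232 = 1·136 + 96   → row C = row A − 1·row B = (96, 1, −1)   [check: 1·232 − 1·136 = 96]
  136 = 1·96 + 40   → row D = row B − 1·row C = (40, −1, 2)   [check: −1·232 + 2·136 = 40]
  96 = 2·40 + 16   → row E = row C − 2·row D = (16, 3, −5)   [check: 3·232 − 5·136 = 16]
  40 = 2·16 + 8   → row F = row D − 2·row E = (8, −7, 12)   [check: −7·232 + 12·136 = 8]
  16 = 2·8 + 0   → remainder 0, stop. gcd = 8 (last nonzero row F).
So gcd(136, 232) = 8, with Bézout identity −7·232 + 12·136 = 8. Containment (⊇): the Bézout identity exhibits 8 as an element of (136, 232), giving (8) ⊆ (136, 232). Containment (⊆): since 8 | 136 and 8 | 232 (136 = 8·17, 232 = 8·29), every Z-linear combination of 136 and 232 is divisible by 8, so (136, 232) ⊆ (8). Therefore (136, 232) = (8), d = 8.

Final answer: (136, 232) = (8); d = 8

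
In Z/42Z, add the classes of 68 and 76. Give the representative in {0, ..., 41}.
18

Reduce the summands first: 68 ≡ 26, 76 ≡ 34 (mod 42), so 68 + 76 ≡ 26 + 34 (mod 42). 26 + 34 = 60; 60 = 1·42 + 18, so (68 + 76) mod 42 = 18.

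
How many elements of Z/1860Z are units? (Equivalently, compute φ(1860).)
Z/1860Z has φ(1860) = 480 units

An element a ∈ Z/1860Z is a unit iff gcd(a, 1860) = 1, so the number of units is φ(1860). φ is multiplicative, with φ(p^e) = p^e − p^(e−1). Factorise 1860 = 2^2 · 3 · 5 · 31. Then
  φ(1860) = (2^2 − 2^1) · (3 − 1) · (5 − 1) · (31 − 1) = 2 · 2 · 4 · 30 = 480.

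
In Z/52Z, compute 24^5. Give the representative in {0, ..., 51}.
Use repeated squaring. Binary(5) = 101. Walk through the bits of the exponent 5 left-to-right: at each bit after the leading one, square the running value, then multiply by 24 if the bit is 1 (always reducing mod 52):
  bit 1 = 1 (leading): start with 24.
  bit 2 = 0: square 24^2 = 576 ≡ 4 (mod 52).
  bit 3 = 1: square 4^2 = 16; bit is 1, so multiply 16·24 = 384 ≡ 20 (mod 52).
Final value: 24^5 ≡ 20 (mod 52).

Final answer: 20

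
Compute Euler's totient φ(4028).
φ(4028) = 1872

φ is multiplicative, with φ(p^e) = p^e − p^(e−1). Factorise 4028 = 2^2 · 19 · 53. Then
  φ(4028) = (2^2 − 2^1) · (19 − 1) · (53 − 1) = 2 · 18 · 52 = 1872.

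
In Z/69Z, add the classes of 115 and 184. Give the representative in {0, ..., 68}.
Reduce the summands first: 115 ≡ 46, 184 ≡ 46 (mod 69), so 115 + 184 ≡ 46 + 46 (mod 69). 46 + 46 = 92; 92 = 1·69 + 23, so (115 + 184) mod 69 = 23.

Final answer: 23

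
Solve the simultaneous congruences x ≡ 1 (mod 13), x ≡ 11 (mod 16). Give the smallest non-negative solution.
The moduli 13, 16 are pairwise coprime, so by the CRT there is a unique solution mod 13·16 = 208.
Solve by successive substitution. Start with x ≡ 1 (mod 13).
  Combine with x ≡ 11 (mod 16): write x = 1 + 13·t and require 1 + 13·t ≡ 11 (mod 16), i.e. 13·t ≡ 11 − 1 ≡ 10 (mod 16). Since 13^(−1) ≡ 5 (mod 16), t ≡ 5·10 ≡ 2 (mod 16). So x ≡ 1 + 13·2 = 27 (mod 208).
Unique solution in [0, 208): x = 27.

Final answer: x ≡ 27 (mod 208); the representative in [0, 208) is 27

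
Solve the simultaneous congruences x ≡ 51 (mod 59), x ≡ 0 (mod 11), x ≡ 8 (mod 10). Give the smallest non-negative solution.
The moduli 59, 11, 10 are pairwise coprime, so by the CRT there is a unique solution mod 59·11·10 = 6490.
Solve by successive substitution. Start with x ≡ 51 (mod 59).
  Combine with x ≡ 0 (mod 11): write x = 51 + 59·t and require 51 + 59·t ≡ 0 (mod 11), i.e. 59·t ≡ 0 − 51 ≡ 4 (mod 11). Since 59^(−1) ≡ 3 (mod 11) (59 ≡ 4 (mod 11)), t ≡ 3·4 ≡ 1 (mod 11). So x ≡ 51 + 59·1 = 110 (mod 649).
  Combine with x ≡ 8 (mod 10): write x = 110 + 649·t and require 110 + 649·t ≡ 8 (mod 10), i.e. 649·t ≡ 8 − 110 ≡ 8 (mod 10). Since 649^(−1) ≡ 9 (mod 10) (649 ≡ 9 (mod 10)), t ≡ 9·8 ≡ 2 (mod 10). So x ≡ 110 + 649·2 = 1408 (mod 6490).
Unique solution in [0, 6490): x = 1408.

Final answer: x ≡ 1408 (mod 6490); the representative in [0, 6490) is 1408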